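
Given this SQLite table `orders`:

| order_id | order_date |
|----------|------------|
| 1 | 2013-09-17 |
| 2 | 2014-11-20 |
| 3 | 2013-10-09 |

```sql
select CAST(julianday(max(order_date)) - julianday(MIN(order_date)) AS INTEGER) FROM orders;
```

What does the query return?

429

MIN = 2013-09-17, MAX = 2014-11-20.
13 days remain in September 2013 after the 17th (30 − 17).
Full months from October 2013 through October 2014 contribute their day counts.
Then 20 days into November 2014.
Total: 13 + 31 + 30 + 31 + 31 + 28 + 31 + 30 + 31 + 30 + 31 + 31 + 30 + 31 + 20 = 429.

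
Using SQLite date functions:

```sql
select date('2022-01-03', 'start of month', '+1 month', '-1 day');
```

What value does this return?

`start of month` rewinds 2022-01-03 to 2022-01-01.
Adding +1 month to 2022-01-01 gives 2022-02-01.
Going back 1 day from 2022-02-01 reaches 2022-01-31 (last day of January, 31 days).

2022-01-31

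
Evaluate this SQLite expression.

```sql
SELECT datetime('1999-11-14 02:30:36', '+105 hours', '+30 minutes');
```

+105 hours from 1999-11-14 02:30:36 is 1999-11-18 11:30:36 (crosses midnight).
+30 minutes from 1999-11-18 11:30:36 is 1999-11-18 12:00:36.

1999-11-18 12:00:36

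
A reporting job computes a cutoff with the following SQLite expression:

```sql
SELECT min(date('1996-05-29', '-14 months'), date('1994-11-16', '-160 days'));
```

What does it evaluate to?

1994-06-09

date('1996-05-29', '-14 months') → 1995-03-29.
date('1994-11-16', '-160 days') → 1994-06-09.
Earlier of the two is 1994-06-09.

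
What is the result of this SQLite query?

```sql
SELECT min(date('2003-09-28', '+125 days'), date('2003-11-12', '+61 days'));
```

date('2003-09-28', '+125 days') → 2004-01-31.
date('2003-11-12', '+61 days') → 2004-01-12.
Earlier of the two is 2004-01-12.

2004-01-12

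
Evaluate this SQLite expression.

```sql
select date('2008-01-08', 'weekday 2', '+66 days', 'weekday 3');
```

2008-03-19

`weekday 2` advances to the next Tuesday; 2008-01-08 is already a Tuesday, so it stays at 2008-01-08.
Applying '+66 days' to 2008-01-08: counting 66 days forward gives 2008-03-14.
`weekday 3` advances to the next Wednesday; 2008-03-14 is a Friday, so it moves forward to 2008-03-19.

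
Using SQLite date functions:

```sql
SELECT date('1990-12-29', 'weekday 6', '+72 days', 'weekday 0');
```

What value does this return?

`weekday 6` advances to the next Saturday; 1990-12-29 is already a Saturday, so it stays at 1990-12-29.
Applying '+72 days' to 1990-12-29: counting 72 days forward gives 1991-03-11.
`weekday 0` advances to the next Sunday; 1991-03-11 is a Monday, so it moves forward to 1991-03-17.

1991-03-17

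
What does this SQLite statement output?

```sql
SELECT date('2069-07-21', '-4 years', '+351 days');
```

Adding -4 years to 2069-07-21 gives 2065-07-21.
Applying '+351 days' to 2065-07-21: counting 351 days forward gives 2066-07-07.

2066-07-07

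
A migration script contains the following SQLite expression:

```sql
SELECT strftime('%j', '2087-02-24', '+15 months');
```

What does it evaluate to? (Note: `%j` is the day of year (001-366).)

First apply '+15 months': 2087-02-24 → 2088-05-24.
Day-of-year for 2088-05-24: days since 2088-01-01 inclusive = 145, zero-padded to 145.

145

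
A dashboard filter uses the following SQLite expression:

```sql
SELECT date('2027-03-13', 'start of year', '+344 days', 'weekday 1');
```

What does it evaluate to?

2027-12-13

`start of year` rewinds 2027-03-13 to 2027-01-01.
Applying '+344 days' to 2027-01-01: counting 344 days forward gives 2027-12-11.
`weekday 1` advances to the next Monday; 2027-12-11 is a Saturday, so it moves forward to 2027-12-13.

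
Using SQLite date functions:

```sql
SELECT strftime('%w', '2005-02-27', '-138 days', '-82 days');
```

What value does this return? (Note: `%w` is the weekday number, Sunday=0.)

First apply '-138 days', '-82 days': 2005-02-27 → 2004-07-22.
2004-07-22 is a Thursday; with Sunday=0 that is 4.

4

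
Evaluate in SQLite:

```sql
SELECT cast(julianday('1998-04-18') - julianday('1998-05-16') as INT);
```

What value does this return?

-28

12 days remain in April 1998 after the 18th (30 − 18).
Then 16 days into May 1998.
Total: 12 + 16 = 28.
The subtraction is earlier − later, so the result is −28 → -28.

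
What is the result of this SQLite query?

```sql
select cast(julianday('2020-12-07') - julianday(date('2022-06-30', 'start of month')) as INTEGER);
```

`start of month` rewinds 2022-06-30 to 2022-06-01.
24 days remain in December 2020 after the 7th (31 − 7).
Full months from January 2021 through May 2022 contribute their day counts.
Then 1 day into June 2022.
Total: 24 + 31 + 28 + 31 + 30 + 31 + 30 + 31 + 31 + 30 + 31 + 30 + 31 + 31 + 28 + 31 + 30 + 31 + 1 = 541.
The subtraction is earlier − later, so the result is −541 → -541.

-541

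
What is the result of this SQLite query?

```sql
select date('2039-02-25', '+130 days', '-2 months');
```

Applying '+130 days' to 2039-02-25: counting 130 days forward gives 2039-07-05.
Adding -2 months to 2039-07-05 gives 2039-05-05.

2039-05-05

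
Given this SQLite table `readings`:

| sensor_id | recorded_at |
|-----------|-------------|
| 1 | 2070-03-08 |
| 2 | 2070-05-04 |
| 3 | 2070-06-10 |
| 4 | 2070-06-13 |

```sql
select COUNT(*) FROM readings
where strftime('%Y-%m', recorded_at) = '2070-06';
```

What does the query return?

2

Rows with year-month 2070-06: 2070-06-10, 2070-06-13 → 2.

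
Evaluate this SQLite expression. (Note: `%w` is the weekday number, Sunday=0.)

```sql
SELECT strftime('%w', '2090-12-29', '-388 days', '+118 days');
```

First apply '-388 days', '+118 days': 2090-12-29 → 2090-04-03.
2090-04-03 is a Monday; with Sunday=0 that is 1.

1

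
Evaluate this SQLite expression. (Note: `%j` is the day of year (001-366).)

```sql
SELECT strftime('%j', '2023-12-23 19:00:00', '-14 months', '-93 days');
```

203

First apply '-14 months', '-93 days': 2023-12-23 19:00:00 → 2022-07-22 19:00:00.
Day-of-year for 2022-07-22: days since 2022-01-01 inclusive = 203, zero-padded to 203.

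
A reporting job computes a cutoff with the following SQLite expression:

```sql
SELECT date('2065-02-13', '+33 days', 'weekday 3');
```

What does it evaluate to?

February 2065 has 28 days; 15 remain after the 13th, so 16 days reach 2065-03-01.
Advancing 17 more days within March lands on 2065-03-18.
`weekday 3` advances to the next Wednesday; 2065-03-18 is already a Wednesday, so it stays at 2065-03-18.

2065-03-18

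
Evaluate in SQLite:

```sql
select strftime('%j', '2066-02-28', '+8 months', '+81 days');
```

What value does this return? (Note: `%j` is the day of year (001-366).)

First apply '+8 months', '+81 days': 2066-02-28 → 2067-01-17.
Day-of-year for 2067-01-17: days since 2067-01-01 inclusive = 17, zero-padded to 017.

017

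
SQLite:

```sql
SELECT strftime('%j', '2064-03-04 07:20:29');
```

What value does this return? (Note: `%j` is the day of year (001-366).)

064

Day-of-year for 2064-03-04: days since 2064-01-01 inclusive = 64, zero-padded to 064.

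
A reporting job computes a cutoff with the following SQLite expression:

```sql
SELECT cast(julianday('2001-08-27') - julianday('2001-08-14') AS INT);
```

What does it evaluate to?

13

Both dates are in August 2001: 27 − 14 = 13.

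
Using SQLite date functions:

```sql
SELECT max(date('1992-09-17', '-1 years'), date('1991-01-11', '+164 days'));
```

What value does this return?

1991-09-17

date('1992-09-17', '-1 years') → 1991-09-17.
date('1991-01-11', '+164 days') → 1991-06-24.
Later of the two is 1991-09-17.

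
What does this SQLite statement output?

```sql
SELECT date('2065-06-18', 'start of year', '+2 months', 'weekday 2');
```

`start of year` rewinds 2065-06-18 to 2065-01-01.
Adding +2 months to 2065-01-01 gives 2065-03-01.
`weekday 2` advances to the next Tuesday; 2065-03-01 is a Sunday, so it moves forward to 2065-03-03.

2065-03-03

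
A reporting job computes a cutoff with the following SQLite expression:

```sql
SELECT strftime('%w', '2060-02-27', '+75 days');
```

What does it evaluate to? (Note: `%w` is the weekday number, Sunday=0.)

3

First apply '+75 days': 2060-02-27 → 2060-05-12.
2060-05-12 is a Wednesday; with Sunday=0 that is 3.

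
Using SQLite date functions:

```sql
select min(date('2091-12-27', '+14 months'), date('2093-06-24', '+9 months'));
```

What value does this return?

2093-02-27

date('2091-12-27', '+14 months') → 2093-02-27.
date('2093-06-24', '+9 months') → 2094-03-24.
Earlier of the two is 2093-02-27.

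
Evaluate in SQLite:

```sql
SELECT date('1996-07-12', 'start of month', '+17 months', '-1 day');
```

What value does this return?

`start of month` rewinds 1996-07-12 to 1996-07-01.
Adding +17 months to 1996-07-01 gives 1997-12-01.
Going back 1 day from 1997-12-01 reaches 1997-11-30 (last day of November, 30 days).

1997-11-30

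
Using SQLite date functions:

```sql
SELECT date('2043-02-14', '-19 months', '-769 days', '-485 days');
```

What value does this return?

2038-02-06

Adding -19 months to 2043-02-14 gives 2041-07-14.
Applying '-769 days' to 2041-07-14: counting 769 days back gives 2039-06-06.
Applying '-485 days' to 2039-06-06: counting 485 days back gives 2038-02-06.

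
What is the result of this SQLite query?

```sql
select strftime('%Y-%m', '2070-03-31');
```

`%Y-%m` extracts the year-month: 2070-03.

2070-03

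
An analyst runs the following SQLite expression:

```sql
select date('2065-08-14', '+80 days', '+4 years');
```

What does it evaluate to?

2069-11-02

Applying '+80 days' to 2065-08-14: counting 80 days forward gives 2065-11-02.
Adding +4 years to 2065-11-02 gives 2069-11-02.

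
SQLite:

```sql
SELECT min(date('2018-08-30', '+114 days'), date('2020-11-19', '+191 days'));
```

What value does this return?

2018-12-22

date('2018-08-30', '+114 days') → 2018-12-22.
date('2020-11-19', '+191 days') → 2021-05-29.
Earlier of the two is 2018-12-22.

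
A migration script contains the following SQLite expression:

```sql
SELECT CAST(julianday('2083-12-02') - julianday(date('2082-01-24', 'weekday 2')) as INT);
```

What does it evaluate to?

674

`weekday 2` advances to the next Tuesday; 2082-01-24 is a Saturday, so it moves forward to 2082-01-27.
4 days remain in January 2082 after the 27th (31 − 27).
Full months from February 2082 through November 2083 contribute their day counts.
Then 2 days into December 2083.
Total: 4 + 28 + 31 + 30 + 31 + 30 + 31 + 31 + 30 + 31 + 30 + 31 + 31 + 28 + 31 + 30 + 31 + 30 + 31 + 31 + 30 + 31 + 30 + 2 = 674.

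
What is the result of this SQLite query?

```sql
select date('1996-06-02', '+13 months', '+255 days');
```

1998-03-14

Adding +13 months to 1996-06-02 gives 1997-07-02.
Applying '+255 days' to 1997-07-02: counting 255 days forward gives 1998-03-14.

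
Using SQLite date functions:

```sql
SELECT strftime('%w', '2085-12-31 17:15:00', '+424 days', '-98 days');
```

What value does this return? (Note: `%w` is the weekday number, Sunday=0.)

5

First apply '+424 days', '-98 days': 2085-12-31 17:15:00 → 2086-11-22 17:15:00.
2086-11-22 is a Friday; with Sunday=0 that is 5.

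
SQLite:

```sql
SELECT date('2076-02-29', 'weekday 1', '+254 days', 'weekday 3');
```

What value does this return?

2076-11-11

`weekday 1` advances to the next Monday; 2076-02-29 is a Saturday, so it moves forward to 2076-03-02.
Applying '+254 days' to 2076-03-02: counting 254 days forward gives 2076-11-11.
`weekday 3` advances to the next Wednesday; 2076-11-11 is already a Wednesday, so it stays at 2076-11-11.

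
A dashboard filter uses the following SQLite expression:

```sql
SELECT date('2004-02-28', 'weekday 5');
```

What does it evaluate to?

2004-03-05

`weekday 5` advances to the next Friday; 2004-02-28 is a Saturday, so it moves forward to 2004-03-05.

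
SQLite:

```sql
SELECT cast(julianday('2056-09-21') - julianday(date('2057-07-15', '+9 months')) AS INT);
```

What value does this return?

Adding +9 months to 2057-07-15 gives 2058-04-15.
9 days remain in September 2056 after the 21st (30 − 21).
Full months from October 2056 through March 2058 contribute their day counts.
Then 15 days into April 2058.
Total: 9 + 31 + 30 + 31 + 31 + 28 + 31 + 30 + 31 + 30 + 31 + 31 + 30 + 31 + 30 + 31 + 31 + 28 + 31 + 15 = 571.
The subtraction is earlier − later, so the result is −571 → -571.

-571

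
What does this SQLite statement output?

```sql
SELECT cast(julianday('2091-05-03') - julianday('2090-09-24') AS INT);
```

6 days remain in September 2090 after the 24th (30 − 24).
Full months from October 2090 through April 2091 contribute their day counts.
Then 3 days into May 2091.
Total: 6 + 31 + 30 + 31 + 31 + 28 + 31 + 30 + 3 = 221.

221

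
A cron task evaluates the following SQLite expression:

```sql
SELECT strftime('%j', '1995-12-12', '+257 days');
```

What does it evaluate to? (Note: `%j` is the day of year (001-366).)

238

First apply '+257 days': 1995-12-12 → 1996-08-25.
Day-of-year for 1996-08-25: days since 1996-01-01 inclusive = 238, zero-padded to 238.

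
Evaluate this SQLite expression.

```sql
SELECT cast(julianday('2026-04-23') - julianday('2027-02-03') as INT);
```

-286

7 days remain in April 2026 after the 23rd (30 − 23).
Full months from May 2026 through January 2027 contribute their day counts.
Then 3 days into February 2027.
Total: 7 + 31 + 30 + 31 + 31 + 30 + 31 + 30 + 31 + 31 + 3 = 286.
The subtraction is earlier − later, so the result is −286 → -286.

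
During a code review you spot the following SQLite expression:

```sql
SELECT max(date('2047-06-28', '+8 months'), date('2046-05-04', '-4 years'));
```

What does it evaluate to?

date('2047-06-28', '+8 months') → 2048-02-28.
date('2046-05-04', '-4 years') → 2042-05-04.
Later of the two is 2048-02-28.

2048-02-28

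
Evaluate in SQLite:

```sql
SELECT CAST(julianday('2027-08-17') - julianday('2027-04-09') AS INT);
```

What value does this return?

130

21 days remain in April 2027 after the 9th (30 − 9).
May 2027: 31 days.
June 2027: 30 days.
July 2027: 31 days.
Then 17 days into August 2027.
Total: 21 + 31 + 30 + 31 + 17 = 130.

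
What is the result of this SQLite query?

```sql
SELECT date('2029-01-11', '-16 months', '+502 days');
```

2029-01-25

Adding -16 months to 2029-01-11 gives 2027-09-11.
Applying '+502 days' to 2027-09-11: counting 502 days forward gives 2029-01-25.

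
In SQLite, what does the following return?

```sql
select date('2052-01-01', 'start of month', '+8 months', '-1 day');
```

2052-08-31

`start of month` rewinds 2052-01-01 to 2052-01-01.
Adding +8 months to 2052-01-01 gives 2052-09-01.
Going back 1 day from 2052-09-01 reaches 2052-08-31 (last day of August, 31 days).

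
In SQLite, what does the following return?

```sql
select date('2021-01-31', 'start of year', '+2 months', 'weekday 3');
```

2021-03-03

`start of year` rewinds 2021-01-31 to 2021-01-01.
Adding +2 months to 2021-01-01 gives 2021-03-01.
`weekday 3` advances to the next Wednesday; 2021-03-01 is a Monday, so it moves forward to 2021-03-03.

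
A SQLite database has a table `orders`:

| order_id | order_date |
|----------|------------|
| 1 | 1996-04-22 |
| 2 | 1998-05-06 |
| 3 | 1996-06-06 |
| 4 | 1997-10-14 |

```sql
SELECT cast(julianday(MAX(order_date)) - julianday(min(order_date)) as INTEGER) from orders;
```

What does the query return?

744

MIN = 1996-04-22, MAX = 1998-05-06.
8 days remain in April 1996 after the 22nd (30 − 22).
Full months from May 1996 through April 1998 contribute their day counts.
Then 6 days into May 1998.
Total: 8 + 31 + 30 + 31 + 31 + 30 + 31 + 30 + 31 + 31 + 28 + 31 + 30 + 31 + 30 + 31 + 31 + 30 + 31 + 30 + 31 + 31 + 28 + 31 + 30 + 6 = 744.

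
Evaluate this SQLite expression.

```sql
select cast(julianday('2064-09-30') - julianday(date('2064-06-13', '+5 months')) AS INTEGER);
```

-44

Adding +5 months to 2064-06-13 gives 2064-11-13.
0 days remain in September 2064 after the 30th (30 − 30).
October 2064: 31 days.
Then 13 days into November 2064.
Total: 0 + 31 + 13 = 44.
The subtraction is earlier − later, so the result is −44 → -44.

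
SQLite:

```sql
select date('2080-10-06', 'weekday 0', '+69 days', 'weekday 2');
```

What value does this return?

2080-12-17

`weekday 0` advances to the next Sunday; 2080-10-06 is already a Sunday, so it stays at 2080-10-06.
Applying '+69 days' to 2080-10-06: counting 69 days forward gives 2080-12-14.
`weekday 2` advances to the next Tuesday; 2080-12-14 is a Saturday, so it moves forward to 2080-12-17.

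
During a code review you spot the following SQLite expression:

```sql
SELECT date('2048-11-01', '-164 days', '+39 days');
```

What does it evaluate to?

Applying '-164 days' to 2048-11-01: counting 164 days back gives 2048-05-21.
May 2048 has 31 days; 10 remain after the 21st, so 11 days reach 2048-06-01.
Advancing 28 more days within June lands on 2048-06-29.

2048-06-29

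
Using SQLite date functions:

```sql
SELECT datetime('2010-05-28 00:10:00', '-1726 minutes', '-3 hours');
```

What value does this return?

2010-05-26 16:24:00

1726 minutes = 28h 46m; -1726 minutes from 2010-05-28 00:10:00 is 2010-05-26 19:24:00 (crosses midnight).
-3 hours from 2010-05-26 19:24:00 is 2010-05-26 16:24:00.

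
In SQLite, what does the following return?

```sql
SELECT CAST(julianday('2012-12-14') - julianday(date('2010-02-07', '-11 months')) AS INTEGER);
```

Adding -11 months to 2010-02-07 gives 2009-03-07.
24 days remain in March 2009 after the 7th (31 − 7).
Full months from April 2009 through November 2012 contribute their day counts.
Then 14 days into December 2012.
Total: 24 + 30 + 31 + 30 + 31 + 31 + 30 + 31 + 30 + 31 + 31 + 28 + 31 + 30 + 31 + 30 + 31 + 31 + 30 + 31 + 30 + 31 + 31 + 28 + 31 + 30 + 31 + 30 + 31 + 31 + 30 + 31 + 30 + 31 + 31 + 29 + 31 + 30 + 31 + 30 + 31 + 31 + 30 + 31 + 30 + 14 = 1378.

1378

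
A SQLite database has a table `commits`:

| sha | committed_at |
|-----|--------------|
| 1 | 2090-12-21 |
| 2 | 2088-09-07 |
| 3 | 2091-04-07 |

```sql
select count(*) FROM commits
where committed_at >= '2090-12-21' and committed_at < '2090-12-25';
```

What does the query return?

Rows in [2090-12-21, 2090-12-25): 2090-12-21 → 1 row.

1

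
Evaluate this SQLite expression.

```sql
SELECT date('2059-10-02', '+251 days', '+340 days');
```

2061-05-15

Applying '+251 days' to 2059-10-02: counting 251 days forward gives 2060-06-09.
Applying '+340 days' to 2060-06-09: counting 340 days forward gives 2061-05-15.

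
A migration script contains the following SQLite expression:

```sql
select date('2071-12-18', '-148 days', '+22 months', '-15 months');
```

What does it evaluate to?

Applying '-148 days' to 2071-12-18: counting 148 days back gives 2071-07-23.
Adding +22 months to 2071-07-23 gives 2073-05-23.
Adding -15 months to 2073-05-23 gives 2072-02-23.

2072-02-23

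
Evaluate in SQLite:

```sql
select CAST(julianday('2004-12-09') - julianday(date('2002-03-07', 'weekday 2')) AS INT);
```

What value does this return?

`weekday 2` advances to the next Tuesday; 2002-03-07 is a Thursday, so it moves forward to 2002-03-12.
19 days remain in March 2002 after the 12th (31 − 12).
Full months from April 2002 through November 2004 contribute their day counts.
Then 9 days into December 2004.
Total: 19 + 30 + 31 + 30 + 31 + 31 + 30 + 31 + 30 + 31 + 31 + 28 + 31 + 30 + 31 + 30 + 31 + 31 + 30 + 31 + 30 + 31 + 31 + 29 + 31 + 30 + 31 + 30 + 31 + 31 + 30 + 31 + 30 + 9 = 1003.

1003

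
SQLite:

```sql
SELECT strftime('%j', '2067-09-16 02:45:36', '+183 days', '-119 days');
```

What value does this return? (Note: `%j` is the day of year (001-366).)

323

First apply '+183 days', '-119 days': 2067-09-16 02:45:36 → 2067-11-19 02:45:36.
Day-of-year for 2067-11-19: days since 2067-01-01 inclusive = 323, zero-padded to 323.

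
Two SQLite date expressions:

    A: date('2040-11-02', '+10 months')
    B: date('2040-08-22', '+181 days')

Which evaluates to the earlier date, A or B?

B

A = 2041-09-02.
B = 2041-02-19.
B is earlier.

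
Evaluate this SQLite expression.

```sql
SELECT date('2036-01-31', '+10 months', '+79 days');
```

Adding +10 months to 2036-01-31 targets 2036-11-31. November 2036 has only 30 days, so SQLite normalizes the 1-day overflow forward to 2036-12-01.
Applying '+79 days' to 2036-12-01: counting 79 days forward gives 2037-02-18.

2037-02-18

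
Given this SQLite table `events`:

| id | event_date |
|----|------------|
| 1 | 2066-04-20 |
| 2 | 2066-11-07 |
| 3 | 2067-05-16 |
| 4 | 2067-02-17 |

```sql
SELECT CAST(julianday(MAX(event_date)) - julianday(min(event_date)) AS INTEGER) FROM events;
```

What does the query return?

391

MIN = 2066-04-20, MAX = 2067-05-16.
10 days remain in April 2066 after the 20th (30 − 20).
Full months from May 2066 through April 2067 contribute their day counts.
Then 16 days into May 2067.
Total: 10 + 31 + 30 + 31 + 31 + 30 + 31 + 30 + 31 + 31 + 28 + 31 + 30 + 16 = 391.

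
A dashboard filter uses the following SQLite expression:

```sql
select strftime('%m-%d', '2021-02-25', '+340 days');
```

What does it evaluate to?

01-31

First apply '+340 days': 2021-02-25 → 2022-01-31.
`%m-%d` extracts the month-day: 01-31.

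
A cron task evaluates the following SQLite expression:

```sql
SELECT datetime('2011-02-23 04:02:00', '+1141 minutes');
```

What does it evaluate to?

2011-02-23 23:03:00

1141 minutes = 19h 1m; +1141 minutes from 2011-02-23 04:02:00 is 2011-02-23 23:03:00.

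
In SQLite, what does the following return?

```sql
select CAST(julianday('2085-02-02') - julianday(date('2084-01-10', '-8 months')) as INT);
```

634

Adding -8 months to 2084-01-10 gives 2083-05-10.
21 days remain in May 2083 after the 10th (31 − 10).
Full months from June 2083 through January 2085 contribute their day counts.
Then 2 days into February 2085.
Total: 21 + 30 + 31 + 31 + 30 + 31 + 30 + 31 + 31 + 29 + 31 + 30 + 31 + 30 + 31 + 31 + 30 + 31 + 30 + 31 + 31 + 2 = 634.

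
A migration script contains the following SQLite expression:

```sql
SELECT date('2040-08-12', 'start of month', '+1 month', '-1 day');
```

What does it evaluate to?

`start of month` rewinds 2040-08-12 to 2040-08-01.
Adding +1 month to 2040-08-01 gives 2040-09-01.
Going back 1 day from 2040-09-01 reaches 2040-08-31 (last day of August, 31 days).

2040-08-31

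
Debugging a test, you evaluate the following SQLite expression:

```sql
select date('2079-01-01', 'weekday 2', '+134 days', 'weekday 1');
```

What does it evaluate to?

`weekday 2` advances to the next Tuesday; 2079-01-01 is a Sunday, so it moves forward to 2079-01-03.
Applying '+134 days' to 2079-01-03: counting 134 days forward gives 2079-05-17.
`weekday 1` advances to the next Monday; 2079-05-17 is a Wednesday, so it moves forward to 2079-05-22.

2079-05-22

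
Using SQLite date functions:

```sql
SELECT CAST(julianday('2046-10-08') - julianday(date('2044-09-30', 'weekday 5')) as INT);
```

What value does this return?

`weekday 5` advances to the next Friday; 2044-09-30 is already a Friday, so it stays at 2044-09-30.
0 days remain in September 2044 after the 30th (30 − 30).
Full months from October 2044 through September 2046 contribute their day counts.
Then 8 days into October 2046.
Total: 0 + 31 + 30 + 31 + 31 + 28 + 31 + 30 + 31 + 30 + 31 + 31 + 30 + 31 + 30 + 31 + 31 + 28 + 31 + 30 + 31 + 30 + 31 + 31 + 30 + 8 = 738.

738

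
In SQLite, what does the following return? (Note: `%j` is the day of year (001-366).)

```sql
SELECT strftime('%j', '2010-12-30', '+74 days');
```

First apply '+74 days': 2010-12-30 → 2011-03-14.
Day-of-year for 2011-03-14: days since 2011-01-01 inclusive = 73, zero-padded to 073.

073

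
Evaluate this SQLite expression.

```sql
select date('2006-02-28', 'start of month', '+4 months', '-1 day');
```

`start of month` rewinds 2006-02-28 to 2006-02-01.
Adding +4 months to 2006-02-01 gives 2006-06-01.
Going back 1 day from 2006-06-01 reaches 2006-05-31 (last day of May, 31 days).

2006-05-31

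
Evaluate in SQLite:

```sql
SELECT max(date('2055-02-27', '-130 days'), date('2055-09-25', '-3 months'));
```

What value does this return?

date('2055-02-27', '-130 days') → 2054-10-20.
date('2055-09-25', '-3 months') → 2055-06-25.
Later of the two is 2055-06-25.

2055-06-25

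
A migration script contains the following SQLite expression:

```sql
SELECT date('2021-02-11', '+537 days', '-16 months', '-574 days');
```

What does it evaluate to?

Applying '+537 days' to 2021-02-11: counting 537 days forward gives 2022-08-02.
Adding -16 months to 2022-08-02 gives 2021-04-02.
Applying '-574 days' to 2021-04-02: counting 574 days back gives 2019-09-06.

2019-09-06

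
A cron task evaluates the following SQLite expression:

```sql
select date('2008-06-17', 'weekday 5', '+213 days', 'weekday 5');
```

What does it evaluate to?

2009-01-23

`weekday 5` advances to the next Friday; 2008-06-17 is a Tuesday, so it moves forward to 2008-06-20.
Applying '+213 days' to 2008-06-20: counting 213 days forward gives 2009-01-19.
`weekday 5` advances to the next Friday; 2009-01-19 is a Monday, so it moves forward to 2009-01-23.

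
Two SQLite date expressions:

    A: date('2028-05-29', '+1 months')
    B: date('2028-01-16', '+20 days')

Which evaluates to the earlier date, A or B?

B

A = 2028-06-29.
B = 2028-02-05.
B is earlier.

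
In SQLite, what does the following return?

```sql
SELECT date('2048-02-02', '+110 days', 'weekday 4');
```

2048-05-28

Applying '+110 days' to 2048-02-02: counting 110 days forward gives 2048-05-22.
`weekday 4` advances to the next Thursday; 2048-05-22 is a Friday, so it moves forward to 2048-05-28.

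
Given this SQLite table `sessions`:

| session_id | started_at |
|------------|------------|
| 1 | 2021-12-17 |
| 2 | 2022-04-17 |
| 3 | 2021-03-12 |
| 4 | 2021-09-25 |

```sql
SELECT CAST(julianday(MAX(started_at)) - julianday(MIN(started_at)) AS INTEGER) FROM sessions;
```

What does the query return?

MIN = 2021-03-12, MAX = 2022-04-17.
19 days remain in March 2021 after the 12th (31 − 12).
Full months from April 2021 through March 2022 contribute their day counts.
Then 17 days into April 2022.
Total: 19 + 30 + 31 + 30 + 31 + 31 + 30 + 31 + 30 + 31 + 31 + 28 + 31 + 17 = 401.

401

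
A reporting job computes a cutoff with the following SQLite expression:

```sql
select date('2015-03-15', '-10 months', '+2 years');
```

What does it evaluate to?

2016-05-15

Adding -10 months to 2015-03-15 gives 2014-05-15.
Adding +2 years to 2014-05-15 gives 2016-05-15.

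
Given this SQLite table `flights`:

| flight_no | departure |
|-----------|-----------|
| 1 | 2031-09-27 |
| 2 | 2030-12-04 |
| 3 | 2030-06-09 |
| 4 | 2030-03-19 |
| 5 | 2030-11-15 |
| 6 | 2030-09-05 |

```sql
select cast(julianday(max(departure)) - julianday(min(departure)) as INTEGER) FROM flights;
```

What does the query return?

557

MIN = 2030-03-19, MAX = 2031-09-27.
12 days remain in March 2030 after the 19th (31 − 19).
Full months from April 2030 through August 2031 contribute their day counts.
Then 27 days into September 2031.
Total: 12 + 30 + 31 + 30 + 31 + 31 + 30 + 31 + 30 + 31 + 31 + 28 + 31 + 30 + 31 + 30 + 31 + 31 + 27 = 557.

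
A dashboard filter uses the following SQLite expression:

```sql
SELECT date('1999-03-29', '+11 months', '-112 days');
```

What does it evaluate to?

Adding +11 months to 1999-03-29 gives 2000-02-29.
Applying '-112 days' to 2000-02-29: counting 112 days back gives 1999-11-09.

1999-11-09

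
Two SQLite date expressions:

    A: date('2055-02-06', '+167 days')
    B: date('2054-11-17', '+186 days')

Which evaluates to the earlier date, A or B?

B

A = 2055-07-23.
B = 2055-05-22.
B is earlier.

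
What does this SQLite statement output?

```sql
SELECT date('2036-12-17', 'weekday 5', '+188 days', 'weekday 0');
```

`weekday 5` advances to the next Friday; 2036-12-17 is a Wednesday, so it moves forward to 2036-12-19.
Applying '+188 days' to 2036-12-19: counting 188 days forward gives 2037-06-25.
`weekday 0` advances to the next Sunday; 2037-06-25 is a Thursday, so it moves forward to 2037-06-28.

2037-06-28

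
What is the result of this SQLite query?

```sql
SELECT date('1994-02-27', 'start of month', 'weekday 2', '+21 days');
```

`start of month` rewinds 1994-02-27 to 1994-02-01.
`weekday 2` advances to the next Tuesday; 1994-02-01 is already a Tuesday, so it stays at 1994-02-01.
Advancing 21 more days within February lands on 1994-02-22.

1994-02-22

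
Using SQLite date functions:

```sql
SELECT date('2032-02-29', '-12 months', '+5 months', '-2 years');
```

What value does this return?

2029-08-01

Adding -12 months to 2032-02-29 targets 2031-02-29. February 2031 has only 28 days, so SQLite normalizes the 1-day overflow forward to 2031-03-01.
Adding +5 months to 2031-03-01 gives 2031-08-01.
Adding -2 years to 2031-08-01 gives 2029-08-01.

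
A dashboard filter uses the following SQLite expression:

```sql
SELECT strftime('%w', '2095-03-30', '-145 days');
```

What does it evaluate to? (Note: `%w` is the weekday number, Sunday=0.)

5

First apply '-145 days': 2095-03-30 → 2094-11-05.
2094-11-05 is a Friday; with Sunday=0 that is 5.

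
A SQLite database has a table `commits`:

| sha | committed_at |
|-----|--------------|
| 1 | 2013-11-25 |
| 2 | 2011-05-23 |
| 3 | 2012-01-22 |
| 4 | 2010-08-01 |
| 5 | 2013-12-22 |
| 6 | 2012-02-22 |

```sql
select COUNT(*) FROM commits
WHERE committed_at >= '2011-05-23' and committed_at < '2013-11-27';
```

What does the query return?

Rows in [2011-05-23, 2013-11-27): 2013-11-25, 2011-05-23, 2012-01-22, 2012-02-22 → 4 rows.

4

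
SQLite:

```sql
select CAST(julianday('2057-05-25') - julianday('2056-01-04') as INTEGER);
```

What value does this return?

507

27 days remain in January 2056 after the 4th (31 − 4).
Full months from February 2056 through April 2057 contribute their day counts.
Then 25 days into May 2057.
Total: 27 + 29 + 31 + 30 + 31 + 30 + 31 + 31 + 30 + 31 + 30 + 31 + 31 + 28 + 31 + 30 + 25 = 507.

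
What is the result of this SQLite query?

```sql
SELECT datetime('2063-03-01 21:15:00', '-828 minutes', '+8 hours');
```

828 minutes = 13h 48m; -828 minutes from 2063-03-01 21:15:00 is 2063-03-01 07:27:00.
+8 hours from 2063-03-01 07:27:00 is 2063-03-01 15:27:00.

2063-03-01 15:27:00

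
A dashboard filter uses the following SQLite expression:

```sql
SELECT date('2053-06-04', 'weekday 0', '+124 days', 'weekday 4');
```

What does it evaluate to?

2053-10-16

`weekday 0` advances to the next Sunday; 2053-06-04 is a Wednesday, so it moves forward to 2053-06-08.
Applying '+124 days' to 2053-06-08: counting 124 days forward gives 2053-10-10.
`weekday 4` advances to the next Thursday; 2053-10-10 is a Friday, so it moves forward to 2053-10-16.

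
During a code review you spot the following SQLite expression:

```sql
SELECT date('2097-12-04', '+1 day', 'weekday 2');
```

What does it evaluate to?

Advancing 1 more day within December lands on 2097-12-05.
`weekday 2` advances to the next Tuesday; 2097-12-05 is a Thursday, so it moves forward to 2097-12-10.

2097-12-10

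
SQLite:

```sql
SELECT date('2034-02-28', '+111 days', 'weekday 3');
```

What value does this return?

2034-06-21

Applying '+111 days' to 2034-02-28: counting 111 days forward gives 2034-06-19.
`weekday 3` advances to the next Wednesday; 2034-06-19 is a Monday, so it moves forward to 2034-06-21.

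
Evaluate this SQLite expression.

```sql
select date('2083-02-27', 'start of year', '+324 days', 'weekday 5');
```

2083-11-26

`start of year` rewinds 2083-02-27 to 2083-01-01.
Applying '+324 days' to 2083-01-01: counting 324 days forward gives 2083-11-21.
`weekday 5` advances to the next Friday; 2083-11-21 is a Sunday, so it moves forward to 2083-11-26.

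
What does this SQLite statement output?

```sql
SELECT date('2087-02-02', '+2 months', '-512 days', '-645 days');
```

Adding +2 months to 2087-02-02 gives 2087-04-02.
Applying '-512 days' to 2087-04-02: counting 512 days back gives 2085-11-06.
Applying '-645 days' to 2085-11-06: counting 645 days back gives 2084-01-31.

2084-01-31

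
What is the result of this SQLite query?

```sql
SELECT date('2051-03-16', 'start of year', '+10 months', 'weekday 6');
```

`start of year` rewinds 2051-03-16 to 2051-01-01.
Adding +10 months to 2051-01-01 gives 2051-11-01.
`weekday 6` advances to the next Saturday; 2051-11-01 is a Wednesday, so it moves forward to 2051-11-04.

2051-11-04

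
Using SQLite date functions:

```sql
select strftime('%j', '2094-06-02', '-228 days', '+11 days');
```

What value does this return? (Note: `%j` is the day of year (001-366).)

301

First apply '-228 days', '+11 days': 2094-06-02 → 2093-10-28.
Day-of-year for 2093-10-28: days since 2093-01-01 inclusive = 301, zero-padded to 301.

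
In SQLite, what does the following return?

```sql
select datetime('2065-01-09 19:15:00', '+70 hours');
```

2065-01-12 17:15:00

+70 hours from 2065-01-09 19:15:00 is 2065-01-12 17:15:00 (crosses midnight).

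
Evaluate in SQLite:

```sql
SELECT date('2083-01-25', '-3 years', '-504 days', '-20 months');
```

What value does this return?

2077-01-08

Adding -3 years to 2083-01-25 gives 2080-01-25.
Applying '-504 days' to 2080-01-25: counting 504 days back gives 2078-09-08.
Adding -20 months to 2078-09-08 gives 2077-01-08.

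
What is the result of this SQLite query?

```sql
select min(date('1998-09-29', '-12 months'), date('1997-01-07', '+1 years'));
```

1997-09-29

date('1998-09-29', '-12 months') → 1997-09-29.
date('1997-01-07', '+1 years') → 1998-01-07.
Earlier of the two is 1997-09-29.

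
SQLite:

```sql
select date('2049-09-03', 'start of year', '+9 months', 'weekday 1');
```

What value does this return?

2049-10-04

`start of year` rewinds 2049-09-03 to 2049-01-01.
Adding +9 months to 2049-01-01 gives 2049-10-01.
`weekday 1` advances to the next Monday; 2049-10-01 is a Friday, so it moves forward to 2049-10-04.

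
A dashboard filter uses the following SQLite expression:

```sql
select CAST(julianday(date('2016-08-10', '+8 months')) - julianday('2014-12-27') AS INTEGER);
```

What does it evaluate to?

Adding +8 months to 2016-08-10 gives 2017-04-10.
4 days remain in December 2014 after the 27th (31 − 27).
Full months from January 2015 through March 2017 contribute their day counts.
Then 10 days into April 2017.
Total: 4 + 31 + 28 + 31 + 30 + 31 + 30 + 31 + 31 + 30 + 31 + 30 + 31 + 31 + 29 + 31 + 30 + 31 + 30 + 31 + 31 + 30 + 31 + 30 + 31 + 31 + 28 + 31 + 10 = 835.

835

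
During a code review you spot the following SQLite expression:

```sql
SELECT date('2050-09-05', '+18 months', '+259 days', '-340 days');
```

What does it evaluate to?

2051-12-15

Adding +18 months to 2050-09-05 gives 2052-03-05.
Applying '+259 days' to 2052-03-05: counting 259 days forward gives 2052-11-19.
Applying '-340 days' to 2052-11-19: counting 340 days back gives 2051-12-15.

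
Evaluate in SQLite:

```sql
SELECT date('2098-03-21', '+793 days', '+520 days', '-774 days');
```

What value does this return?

Applying '+793 days' to 2098-03-21: counting 793 days forward gives 2100-05-23.
Applying '+520 days' to 2100-05-23: counting 520 days forward gives 2101-10-25.
Applying '-774 days' to 2101-10-25: counting 774 days back gives 2099-09-11.

2099-09-11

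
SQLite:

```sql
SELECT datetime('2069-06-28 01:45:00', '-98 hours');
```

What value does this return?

-98 hours from 2069-06-28 01:45:00 is 2069-06-23 23:45:00 (crosses midnight).

2069-06-23 23:45:00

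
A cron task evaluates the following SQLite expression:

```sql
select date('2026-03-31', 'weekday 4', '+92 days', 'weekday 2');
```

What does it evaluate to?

2026-07-07

`weekday 4` advances to the next Thursday; 2026-03-31 is a Tuesday, so it moves forward to 2026-04-02.
Applying '+92 days' to 2026-04-02: counting 92 days forward gives 2026-07-03.
`weekday 2` advances to the next Tuesday; 2026-07-03 is a Friday, so it moves forward to 2026-07-07.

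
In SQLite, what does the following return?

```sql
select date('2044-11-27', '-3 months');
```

Adding -3 months to 2044-11-27 gives 2044-08-27.

2044-08-27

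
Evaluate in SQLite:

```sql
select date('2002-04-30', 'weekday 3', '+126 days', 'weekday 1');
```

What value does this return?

`weekday 3` advances to the next Wednesday; 2002-04-30 is a Tuesday, so it moves forward to 2002-05-01.
Applying '+126 days' to 2002-05-01: counting 126 days forward gives 2002-09-04.
`weekday 1` advances to the next Monday; 2002-09-04 is a Wednesday, so it moves forward to 2002-09-09.

2002-09-09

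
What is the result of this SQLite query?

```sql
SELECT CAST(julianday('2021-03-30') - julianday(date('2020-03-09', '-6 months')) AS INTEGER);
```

568

Adding -6 months to 2020-03-09 gives 2019-09-09.
21 days remain in September 2019 after the 9th (30 − 9).
Full months from October 2019 through February 2021 contribute their day counts.
Then 30 days into March 2021.
Total: 21 + 31 + 30 + 31 + 31 + 29 + 31 + 30 + 31 + 30 + 31 + 31 + 30 + 31 + 30 + 31 + 31 + 28 + 30 = 568.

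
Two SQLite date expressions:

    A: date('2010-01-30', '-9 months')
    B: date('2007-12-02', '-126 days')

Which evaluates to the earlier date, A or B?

A = 2009-04-30.
B = 2007-07-29.
B is earlier.

B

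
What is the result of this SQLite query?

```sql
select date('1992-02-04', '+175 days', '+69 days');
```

Applying '+175 days' to 1992-02-04: counting 175 days forward gives 1992-07-28.
Applying '+69 days' to 1992-07-28: counting 69 days forward gives 1992-10-05.

1992-10-05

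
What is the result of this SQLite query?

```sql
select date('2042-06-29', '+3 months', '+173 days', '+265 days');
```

2043-12-11

Adding +3 months to 2042-06-29 gives 2042-09-29.
Applying '+173 days' to 2042-09-29: counting 173 days forward gives 2043-03-21.
Applying '+265 days' to 2043-03-21: counting 265 days forward gives 2043-12-11.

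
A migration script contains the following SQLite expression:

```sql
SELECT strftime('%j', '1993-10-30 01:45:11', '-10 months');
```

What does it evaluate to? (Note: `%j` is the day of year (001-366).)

365

First apply '-10 months': 1993-10-30 01:45:11 → 1992-12-30 01:45:11.
Day-of-year for 1992-12-30: days since 1992-01-01 inclusive = 365, zero-padded to 365.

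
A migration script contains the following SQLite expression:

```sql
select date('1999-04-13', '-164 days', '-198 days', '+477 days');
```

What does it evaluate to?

Applying '-164 days' to 1999-04-13: counting 164 days back gives 1998-10-31.
Applying '-198 days' to 1998-10-31: counting 198 days back gives 1998-04-16.
Applying '+477 days' to 1998-04-16: counting 477 days forward gives 1999-08-06.

1999-08-06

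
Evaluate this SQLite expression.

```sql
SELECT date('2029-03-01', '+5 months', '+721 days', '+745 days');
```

2033-08-06

Adding +5 months to 2029-03-01 gives 2029-08-01.
Applying '+721 days' to 2029-08-01: counting 721 days forward gives 2031-07-23.
Applying '+745 days' to 2031-07-23: counting 745 days forward gives 2033-08-06.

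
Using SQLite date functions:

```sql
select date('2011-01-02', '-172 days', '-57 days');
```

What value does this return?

Applying '-172 days' to 2011-01-02: counting 172 days back gives 2010-07-14.
Applying '-57 days' to 2010-07-14: counting 57 days back gives 2010-05-18.

2010-05-18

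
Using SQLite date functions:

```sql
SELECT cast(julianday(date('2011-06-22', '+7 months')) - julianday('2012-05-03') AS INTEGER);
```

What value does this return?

-102

Adding +7 months to 2011-06-22 gives 2012-01-22.
9 days remain in January 2012 after the 22nd (31 − 22).
February 2012: 29 days (leap year).
March 2012: 31 days.
April 2012: 30 days.
Then 3 days into May 2012.
Total: 9 + 29 + 31 + 30 + 3 = 102.
The subtraction is earlier − later, so the result is −102 → -102.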